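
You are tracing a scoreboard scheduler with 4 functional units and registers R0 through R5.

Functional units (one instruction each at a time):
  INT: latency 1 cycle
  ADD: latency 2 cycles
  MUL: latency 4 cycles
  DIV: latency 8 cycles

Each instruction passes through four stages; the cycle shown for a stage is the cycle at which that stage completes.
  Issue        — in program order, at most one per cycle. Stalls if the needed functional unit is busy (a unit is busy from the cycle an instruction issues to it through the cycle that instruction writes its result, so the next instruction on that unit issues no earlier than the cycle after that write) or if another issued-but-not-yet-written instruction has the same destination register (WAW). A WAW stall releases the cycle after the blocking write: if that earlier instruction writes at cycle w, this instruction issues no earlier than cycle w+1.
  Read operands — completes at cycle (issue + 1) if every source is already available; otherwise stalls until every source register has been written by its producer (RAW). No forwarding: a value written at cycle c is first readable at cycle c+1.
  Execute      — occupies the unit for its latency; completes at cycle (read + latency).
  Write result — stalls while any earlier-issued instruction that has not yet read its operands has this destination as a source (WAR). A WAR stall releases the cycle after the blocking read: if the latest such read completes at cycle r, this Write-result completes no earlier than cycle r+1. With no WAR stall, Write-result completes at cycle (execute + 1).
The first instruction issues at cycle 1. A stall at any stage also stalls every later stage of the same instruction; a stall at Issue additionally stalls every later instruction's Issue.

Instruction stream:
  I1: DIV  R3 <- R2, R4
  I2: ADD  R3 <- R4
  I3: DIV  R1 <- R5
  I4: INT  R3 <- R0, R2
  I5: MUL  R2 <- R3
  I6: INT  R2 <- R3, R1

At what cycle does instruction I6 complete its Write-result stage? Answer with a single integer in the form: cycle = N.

t=1  I1→DIV
t=2  I1 RO
t=10  I1 EX
t=11  I1 WR R3
t=12  I2→ADD
t=13  I2 RO, I3→DIV
t=14  I3 RO
t=15  I2 EX
t=16  I2 WR R3
t=17  I4→INT
t=18  I4 RO, I5→MUL
t=19  I4 EX
t=20  I4 WR R3
t=21  I5 RO
t=22  I3 EX
t=23  I3 WR R1
t=25  I5 EX
t=26  I5 WR R2
t=27  I6→INT
t=28  I6 RO
t=29  I6 EX
t=30  I6 WR R2

cycle = 30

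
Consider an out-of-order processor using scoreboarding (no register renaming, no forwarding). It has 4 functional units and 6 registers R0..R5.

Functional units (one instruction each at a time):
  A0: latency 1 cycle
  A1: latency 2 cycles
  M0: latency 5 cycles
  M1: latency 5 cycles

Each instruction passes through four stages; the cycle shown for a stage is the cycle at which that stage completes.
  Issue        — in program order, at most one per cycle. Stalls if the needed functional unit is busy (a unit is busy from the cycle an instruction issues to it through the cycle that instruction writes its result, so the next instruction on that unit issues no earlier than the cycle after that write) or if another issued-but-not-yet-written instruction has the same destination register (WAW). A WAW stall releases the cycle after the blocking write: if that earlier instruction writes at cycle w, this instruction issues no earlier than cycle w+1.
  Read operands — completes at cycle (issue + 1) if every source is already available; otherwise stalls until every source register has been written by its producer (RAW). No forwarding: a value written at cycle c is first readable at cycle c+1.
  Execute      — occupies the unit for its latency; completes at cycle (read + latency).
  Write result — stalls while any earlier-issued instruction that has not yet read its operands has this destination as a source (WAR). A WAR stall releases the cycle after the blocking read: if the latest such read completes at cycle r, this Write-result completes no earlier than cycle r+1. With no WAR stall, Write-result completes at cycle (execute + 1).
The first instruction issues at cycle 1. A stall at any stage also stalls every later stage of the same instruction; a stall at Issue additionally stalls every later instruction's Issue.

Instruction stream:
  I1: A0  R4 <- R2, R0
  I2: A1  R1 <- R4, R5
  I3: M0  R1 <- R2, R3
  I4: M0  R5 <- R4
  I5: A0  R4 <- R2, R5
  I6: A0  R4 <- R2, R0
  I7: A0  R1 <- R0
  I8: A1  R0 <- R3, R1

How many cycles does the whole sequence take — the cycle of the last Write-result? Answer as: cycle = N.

I1: IS=1 RO=2 EX=3 WR=4
I2: IS=2 RO=5 EX=7 WR=8  [RAW R4: wait I1 write@4]
I3: IS=9 RO=10 EX=15 WR=16  [WAW R1: wait I2 write@8]
I4: IS=17 RO=18 EX=23 WR=24  [struct: M0 busy until I3 writes@16]
I5: IS=18 RO=25 EX=26 WR=27  [RAW R5: wait I4 write@24]
I6: IS=28 RO=29 EX=30 WR=31  [struct: A0 busy until I5 writes@27]
I7: IS=32 RO=33 EX=34 WR=35  [struct: A0 busy until I6 writes@31]
I8: IS=33 RO=36 EX=38 WR=39  [RAW R1: wait I7 write@35]

cycle = 39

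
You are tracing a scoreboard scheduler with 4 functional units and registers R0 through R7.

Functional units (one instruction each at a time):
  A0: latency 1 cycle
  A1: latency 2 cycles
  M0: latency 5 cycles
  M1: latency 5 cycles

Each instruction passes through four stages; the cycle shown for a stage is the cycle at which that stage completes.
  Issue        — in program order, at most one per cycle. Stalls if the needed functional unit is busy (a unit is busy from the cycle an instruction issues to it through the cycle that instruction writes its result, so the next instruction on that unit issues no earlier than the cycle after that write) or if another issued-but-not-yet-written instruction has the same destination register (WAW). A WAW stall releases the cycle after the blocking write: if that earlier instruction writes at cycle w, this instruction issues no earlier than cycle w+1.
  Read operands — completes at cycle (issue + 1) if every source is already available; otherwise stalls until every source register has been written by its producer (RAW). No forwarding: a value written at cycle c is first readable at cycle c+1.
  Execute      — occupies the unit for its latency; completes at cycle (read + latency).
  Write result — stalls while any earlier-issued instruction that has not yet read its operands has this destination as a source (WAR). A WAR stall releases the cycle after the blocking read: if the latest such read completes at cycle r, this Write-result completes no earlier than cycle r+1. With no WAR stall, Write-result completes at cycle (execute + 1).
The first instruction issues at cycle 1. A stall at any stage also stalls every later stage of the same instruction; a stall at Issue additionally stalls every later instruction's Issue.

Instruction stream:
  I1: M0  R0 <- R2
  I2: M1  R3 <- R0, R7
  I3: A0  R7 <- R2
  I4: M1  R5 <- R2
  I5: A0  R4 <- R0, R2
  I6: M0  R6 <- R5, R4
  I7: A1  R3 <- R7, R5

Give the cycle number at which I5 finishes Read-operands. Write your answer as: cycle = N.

[I1] 1/2/7/8
[I2] 2/9/14/15  (RAW R0: wait I1 write@8)
[I3] 3/4/5/10  (WAR R7: wait I2 read@9)
[I4] 16/17/22/23  (struct: M1 busy until I2 writes@15)
[I5] 17/18/19/20
[I6] 18/24/29/30  (RAW R5: wait I4 write@23)
[I7] 19/24/26/27  (RAW R5: wait I4 write@23)

cycle = 18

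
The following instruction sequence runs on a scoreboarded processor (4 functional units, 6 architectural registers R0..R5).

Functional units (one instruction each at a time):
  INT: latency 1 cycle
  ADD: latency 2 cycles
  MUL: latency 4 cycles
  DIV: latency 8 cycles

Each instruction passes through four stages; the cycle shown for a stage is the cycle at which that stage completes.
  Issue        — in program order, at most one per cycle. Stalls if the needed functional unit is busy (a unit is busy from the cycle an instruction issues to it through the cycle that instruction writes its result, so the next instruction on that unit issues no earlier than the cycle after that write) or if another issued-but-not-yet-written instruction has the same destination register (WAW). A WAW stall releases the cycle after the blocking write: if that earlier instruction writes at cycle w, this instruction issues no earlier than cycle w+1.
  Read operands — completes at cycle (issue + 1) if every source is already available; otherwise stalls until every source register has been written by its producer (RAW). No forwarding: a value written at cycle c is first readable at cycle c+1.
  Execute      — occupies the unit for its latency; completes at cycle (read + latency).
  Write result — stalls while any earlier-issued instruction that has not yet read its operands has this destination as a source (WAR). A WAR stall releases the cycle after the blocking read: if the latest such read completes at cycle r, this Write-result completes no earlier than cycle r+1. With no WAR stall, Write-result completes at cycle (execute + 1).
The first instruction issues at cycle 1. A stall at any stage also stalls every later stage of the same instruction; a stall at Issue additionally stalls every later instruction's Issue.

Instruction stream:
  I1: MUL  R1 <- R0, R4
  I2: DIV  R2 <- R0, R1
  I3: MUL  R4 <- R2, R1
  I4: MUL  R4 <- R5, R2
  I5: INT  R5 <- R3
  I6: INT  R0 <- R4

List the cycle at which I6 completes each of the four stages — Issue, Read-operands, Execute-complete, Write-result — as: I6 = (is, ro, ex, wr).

I6 = (29, 31, 32, 33)

  I1 | 1 | 2 | 6 | 7
  I2 | 2 | 8 | 16 | 17   RAW R1: wait I1 write@7
  I3 | 8 | 18 | 22 | 23   struct: MUL busy until I1 writes@7 · RAW R2: wait I2 write@17
  I4 | 24 | 25 | 29 | 30   struct: MUL busy until I3 writes@23
  I5 | 25 | 26 | 27 | 28
  I6 | 29 | 31 | 32 | 33   struct: INT busy until I5 writes@28 · RAW R4: wait I4 write@30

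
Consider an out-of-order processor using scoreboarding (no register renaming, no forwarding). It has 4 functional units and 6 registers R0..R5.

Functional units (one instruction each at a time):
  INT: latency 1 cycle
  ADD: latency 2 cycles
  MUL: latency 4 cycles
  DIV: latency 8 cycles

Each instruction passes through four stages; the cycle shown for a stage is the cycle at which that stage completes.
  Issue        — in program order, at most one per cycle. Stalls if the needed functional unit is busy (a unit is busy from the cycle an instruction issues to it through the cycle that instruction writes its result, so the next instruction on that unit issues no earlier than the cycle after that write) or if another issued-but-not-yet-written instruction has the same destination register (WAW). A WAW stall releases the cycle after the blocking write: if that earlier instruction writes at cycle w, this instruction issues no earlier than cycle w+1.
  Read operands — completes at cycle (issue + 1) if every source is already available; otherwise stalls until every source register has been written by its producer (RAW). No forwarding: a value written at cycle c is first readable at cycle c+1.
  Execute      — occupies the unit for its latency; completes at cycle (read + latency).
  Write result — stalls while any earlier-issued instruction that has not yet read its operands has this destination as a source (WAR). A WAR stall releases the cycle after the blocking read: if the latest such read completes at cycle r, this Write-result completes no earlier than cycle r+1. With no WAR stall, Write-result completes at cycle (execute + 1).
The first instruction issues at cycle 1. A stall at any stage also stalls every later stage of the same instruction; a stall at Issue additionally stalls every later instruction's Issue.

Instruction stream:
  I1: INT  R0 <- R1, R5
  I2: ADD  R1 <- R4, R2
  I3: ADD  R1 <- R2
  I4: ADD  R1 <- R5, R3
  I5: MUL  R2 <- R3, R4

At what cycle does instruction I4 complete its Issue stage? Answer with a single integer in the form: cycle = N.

  I1 | 1 | 2 | 3 | 4
  I2 | 2 | 3 | 5 | 6
  I3 | 7 | 8 | 10 | 11   struct: ADD busy until I2 writes@6
  I4 | 12 | 13 | 15 | 16   struct: ADD busy until I3 writes@11
  I5 | 13 | 14 | 18 | 19

cycle = 12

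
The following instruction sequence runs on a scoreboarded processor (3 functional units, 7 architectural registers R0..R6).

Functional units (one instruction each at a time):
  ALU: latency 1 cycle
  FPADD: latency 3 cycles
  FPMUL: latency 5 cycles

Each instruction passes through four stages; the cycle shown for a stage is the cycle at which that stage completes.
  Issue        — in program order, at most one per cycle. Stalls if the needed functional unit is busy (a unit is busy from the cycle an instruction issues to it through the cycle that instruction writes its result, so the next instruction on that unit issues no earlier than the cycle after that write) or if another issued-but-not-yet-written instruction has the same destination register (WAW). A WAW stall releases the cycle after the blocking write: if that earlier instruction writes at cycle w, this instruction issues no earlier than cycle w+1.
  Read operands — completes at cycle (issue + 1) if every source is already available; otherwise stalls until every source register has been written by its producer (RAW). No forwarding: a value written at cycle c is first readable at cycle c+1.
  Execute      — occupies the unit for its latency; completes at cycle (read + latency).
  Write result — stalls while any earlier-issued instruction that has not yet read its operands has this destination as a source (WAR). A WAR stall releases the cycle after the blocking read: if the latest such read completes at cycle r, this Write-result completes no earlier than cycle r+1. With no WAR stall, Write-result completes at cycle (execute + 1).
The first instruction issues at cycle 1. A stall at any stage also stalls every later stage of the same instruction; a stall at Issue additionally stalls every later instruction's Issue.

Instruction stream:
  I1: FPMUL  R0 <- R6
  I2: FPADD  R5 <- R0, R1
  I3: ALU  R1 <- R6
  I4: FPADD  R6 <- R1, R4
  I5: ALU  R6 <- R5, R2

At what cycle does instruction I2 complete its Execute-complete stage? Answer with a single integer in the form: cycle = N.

c1: I1→FPMUL
c2: I1 RO, I2→FPADD
c3: I3→ALU
c4: I3 RO
c5: I3 EX
c7: I1 EX
c8: I1 WR R0
c9: I2 RO
c10: I3 WR R1
c12: I2 EX
c13: I2 WR R5
c14: I4→FPADD
c15: I4 RO
c18: I4 EX
c19: I4 WR R6
c20: I5→ALU
c21: I5 RO
c22: I5 EX
c23: I5 WR R6

cycle = 12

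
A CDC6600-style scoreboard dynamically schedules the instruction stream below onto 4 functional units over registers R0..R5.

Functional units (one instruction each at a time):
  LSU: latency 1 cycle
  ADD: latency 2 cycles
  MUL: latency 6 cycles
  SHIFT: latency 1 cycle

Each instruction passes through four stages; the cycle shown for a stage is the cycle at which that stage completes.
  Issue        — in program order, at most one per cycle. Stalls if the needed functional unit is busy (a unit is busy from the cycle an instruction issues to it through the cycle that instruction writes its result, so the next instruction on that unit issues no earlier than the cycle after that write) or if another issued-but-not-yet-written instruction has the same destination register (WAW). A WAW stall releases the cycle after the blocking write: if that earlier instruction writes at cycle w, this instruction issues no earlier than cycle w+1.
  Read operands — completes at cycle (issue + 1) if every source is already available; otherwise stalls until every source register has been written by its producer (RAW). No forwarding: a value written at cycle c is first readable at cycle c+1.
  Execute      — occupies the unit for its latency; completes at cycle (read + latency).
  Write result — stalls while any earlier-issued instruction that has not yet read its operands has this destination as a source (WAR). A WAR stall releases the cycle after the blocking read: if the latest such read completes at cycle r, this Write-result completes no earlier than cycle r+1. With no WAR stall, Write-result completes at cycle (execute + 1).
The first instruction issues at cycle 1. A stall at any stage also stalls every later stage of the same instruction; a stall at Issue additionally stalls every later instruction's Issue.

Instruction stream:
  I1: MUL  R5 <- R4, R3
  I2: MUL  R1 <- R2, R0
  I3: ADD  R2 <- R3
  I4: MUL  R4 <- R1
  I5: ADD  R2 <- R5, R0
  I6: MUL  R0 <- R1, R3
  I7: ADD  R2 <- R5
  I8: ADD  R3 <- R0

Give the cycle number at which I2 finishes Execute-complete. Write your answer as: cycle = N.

I1: IS=1 RO=2 EX=8 WR=9
I2: IS=10 RO=11 EX=17 WR=18  [struct: MUL busy until I1 writes@9]
I3: IS=11 RO=12 EX=14 WR=15
I4: IS=19 RO=20 EX=26 WR=27  [struct: MUL busy until I2 writes@18]
I5: IS=20 RO=21 EX=23 WR=24
I6: IS=28 RO=29 EX=35 WR=36  [struct: MUL busy until I4 writes@27]
I7: IS=29 RO=30 EX=32 WR=33
I8: IS=34 RO=37 EX=39 WR=40  [struct: ADD busy until I7 writes@33; RAW R0: wait I6 write@36]

cycle = 17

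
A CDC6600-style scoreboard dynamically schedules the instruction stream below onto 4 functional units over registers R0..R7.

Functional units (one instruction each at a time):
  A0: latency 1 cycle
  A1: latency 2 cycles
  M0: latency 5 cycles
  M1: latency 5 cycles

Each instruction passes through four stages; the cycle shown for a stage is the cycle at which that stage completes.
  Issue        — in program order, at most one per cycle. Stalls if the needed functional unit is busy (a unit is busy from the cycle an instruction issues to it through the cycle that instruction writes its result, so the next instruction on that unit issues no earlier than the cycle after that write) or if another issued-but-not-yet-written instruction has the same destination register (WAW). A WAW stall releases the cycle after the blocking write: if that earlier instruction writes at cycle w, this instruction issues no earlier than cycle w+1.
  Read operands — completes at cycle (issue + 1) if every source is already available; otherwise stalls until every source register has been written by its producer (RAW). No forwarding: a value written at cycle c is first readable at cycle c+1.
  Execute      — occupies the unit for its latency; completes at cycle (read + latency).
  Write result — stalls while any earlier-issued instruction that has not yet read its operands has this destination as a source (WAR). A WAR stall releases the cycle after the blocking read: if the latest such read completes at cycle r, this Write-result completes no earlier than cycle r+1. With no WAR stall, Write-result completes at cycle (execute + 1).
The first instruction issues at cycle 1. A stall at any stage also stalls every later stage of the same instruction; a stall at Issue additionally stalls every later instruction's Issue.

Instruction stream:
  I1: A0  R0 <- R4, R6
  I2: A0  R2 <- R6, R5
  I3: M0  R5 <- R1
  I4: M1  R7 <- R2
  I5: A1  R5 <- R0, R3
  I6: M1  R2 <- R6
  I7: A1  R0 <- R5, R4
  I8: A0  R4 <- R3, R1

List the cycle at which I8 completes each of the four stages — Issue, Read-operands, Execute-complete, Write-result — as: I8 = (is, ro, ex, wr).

cycle 1: I1 dispatched to A0
cycle 2: I1 operands ready
cycle 3: I1 complete
cycle 4: R0←I1
cycle 5: I2 dispatched to A0
cycle 6: I2 operands ready; I3 dispatched to M0
cycle 7: I2 complete; I3 operands ready; I4 dispatched to M1
cycle 8: R2←I2
cycle 9: I4 operands ready
cycle 12: I3 complete
cycle 13: R5←I3
cycle 14: I4 complete; I5 dispatched to A1
cycle 15: R7←I4; I5 operands ready
cycle 16: I6 dispatched to M1
cycle 17: I5 complete; I6 operands ready
cycle 18: R5←I5
cycle 19: I7 dispatched to A1
cycle 20: I7 operands ready; I8 dispatched to A0
cycle 21: I8 operands ready
cycle 22: I6 complete; I7 complete; I8 complete
cycle 23: R2←I6; R0←I7; R4←I8

I8 = (20, 21, 22, 23)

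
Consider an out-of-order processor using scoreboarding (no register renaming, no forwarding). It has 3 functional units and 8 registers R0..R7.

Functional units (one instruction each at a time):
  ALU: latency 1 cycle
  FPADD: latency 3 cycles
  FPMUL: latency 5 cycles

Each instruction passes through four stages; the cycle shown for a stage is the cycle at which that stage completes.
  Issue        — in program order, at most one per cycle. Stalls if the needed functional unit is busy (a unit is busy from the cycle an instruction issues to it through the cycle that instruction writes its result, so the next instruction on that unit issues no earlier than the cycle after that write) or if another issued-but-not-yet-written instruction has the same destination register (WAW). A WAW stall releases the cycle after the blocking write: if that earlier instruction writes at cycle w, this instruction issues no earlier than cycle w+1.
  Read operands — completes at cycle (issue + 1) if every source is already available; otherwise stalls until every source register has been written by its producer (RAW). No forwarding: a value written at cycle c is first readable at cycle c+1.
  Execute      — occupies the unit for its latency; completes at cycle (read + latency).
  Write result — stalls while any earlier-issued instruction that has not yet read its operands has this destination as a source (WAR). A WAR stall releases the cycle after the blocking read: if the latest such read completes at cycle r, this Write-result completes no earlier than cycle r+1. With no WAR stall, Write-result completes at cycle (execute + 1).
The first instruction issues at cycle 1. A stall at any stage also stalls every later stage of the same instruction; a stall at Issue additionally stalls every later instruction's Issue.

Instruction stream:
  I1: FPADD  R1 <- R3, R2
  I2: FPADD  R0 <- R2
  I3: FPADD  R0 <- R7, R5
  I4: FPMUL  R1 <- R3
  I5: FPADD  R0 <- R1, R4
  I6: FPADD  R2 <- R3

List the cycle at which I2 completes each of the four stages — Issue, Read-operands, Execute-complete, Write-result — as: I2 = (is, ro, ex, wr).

[1] issue I1 (FPADD)
[2] I1 read-ops
[5] I1 finished on FPADD
[6] I1→R1
[7] issue I2 (FPADD)
[8] I2 read-ops
[11] I2 finished on FPADD
[12] I2→R0
[13] issue I3 (FPADD)
[14] I3 read-ops | issue I4 (FPMUL)
[15] I4 read-ops
[17] I3 finished on FPADD
[18] I3→R0
[19] issue I5 (FPADD)
[20] I4 finished on FPMUL
[21] I4→R1
[22] I5 read-ops
[25] I5 finished on FPADD
[26] I5→R0
[27] issue I6 (FPADD)
[28] I6 read-ops
[31] I6 finished on FPADD
[32] I6→R2

I2 = (7, 8, 11, 12)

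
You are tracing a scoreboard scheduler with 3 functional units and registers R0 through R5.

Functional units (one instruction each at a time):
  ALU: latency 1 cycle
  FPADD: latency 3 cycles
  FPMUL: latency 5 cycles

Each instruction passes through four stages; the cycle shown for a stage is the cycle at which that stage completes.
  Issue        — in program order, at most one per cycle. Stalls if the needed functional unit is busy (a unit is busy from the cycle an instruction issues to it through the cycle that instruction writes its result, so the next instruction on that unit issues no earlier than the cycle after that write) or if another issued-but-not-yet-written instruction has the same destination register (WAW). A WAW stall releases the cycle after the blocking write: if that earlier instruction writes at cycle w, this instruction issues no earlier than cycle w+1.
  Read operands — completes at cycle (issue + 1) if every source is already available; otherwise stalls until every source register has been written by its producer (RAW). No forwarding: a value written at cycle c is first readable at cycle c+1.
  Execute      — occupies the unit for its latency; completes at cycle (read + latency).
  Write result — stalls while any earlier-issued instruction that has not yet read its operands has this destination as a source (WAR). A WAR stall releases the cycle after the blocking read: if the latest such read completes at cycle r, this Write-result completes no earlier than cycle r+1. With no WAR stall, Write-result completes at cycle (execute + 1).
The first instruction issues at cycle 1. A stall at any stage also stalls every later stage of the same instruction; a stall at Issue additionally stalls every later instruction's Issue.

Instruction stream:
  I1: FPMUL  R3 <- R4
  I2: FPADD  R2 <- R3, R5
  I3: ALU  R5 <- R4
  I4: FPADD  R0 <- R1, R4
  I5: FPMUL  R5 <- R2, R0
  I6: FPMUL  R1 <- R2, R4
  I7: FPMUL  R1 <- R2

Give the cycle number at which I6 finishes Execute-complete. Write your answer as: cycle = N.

t=1  I1 dispatched to FPMUL
t=2  I1 operands ready · I2 dispatched to FPADD
t=3  I3 dispatched to ALU
t=4  I3 operands ready
t=5  I3 complete
t=7  I1 complete
t=8  R3←I1
t=9  I2 operands ready
t=10  R5←I3
t=12  I2 complete
t=13  R2←I2
t=14  I4 dispatched to FPADD
t=15  I4 operands ready · I5 dispatched to FPMUL
t=18  I4 complete
t=19  R0←I4
t=20  I5 operands ready
t=25  I5 complete
t=26  R5←I5
t=27  I6 dispatched to FPMUL
t=28  I6 operands ready
t=33  I6 complete
t=34  R1←I6
t=35  I7 dispatched to FPMUL
t=36  I7 operands ready
t=41  I7 complete
t=42  R1←I7

cycle = 33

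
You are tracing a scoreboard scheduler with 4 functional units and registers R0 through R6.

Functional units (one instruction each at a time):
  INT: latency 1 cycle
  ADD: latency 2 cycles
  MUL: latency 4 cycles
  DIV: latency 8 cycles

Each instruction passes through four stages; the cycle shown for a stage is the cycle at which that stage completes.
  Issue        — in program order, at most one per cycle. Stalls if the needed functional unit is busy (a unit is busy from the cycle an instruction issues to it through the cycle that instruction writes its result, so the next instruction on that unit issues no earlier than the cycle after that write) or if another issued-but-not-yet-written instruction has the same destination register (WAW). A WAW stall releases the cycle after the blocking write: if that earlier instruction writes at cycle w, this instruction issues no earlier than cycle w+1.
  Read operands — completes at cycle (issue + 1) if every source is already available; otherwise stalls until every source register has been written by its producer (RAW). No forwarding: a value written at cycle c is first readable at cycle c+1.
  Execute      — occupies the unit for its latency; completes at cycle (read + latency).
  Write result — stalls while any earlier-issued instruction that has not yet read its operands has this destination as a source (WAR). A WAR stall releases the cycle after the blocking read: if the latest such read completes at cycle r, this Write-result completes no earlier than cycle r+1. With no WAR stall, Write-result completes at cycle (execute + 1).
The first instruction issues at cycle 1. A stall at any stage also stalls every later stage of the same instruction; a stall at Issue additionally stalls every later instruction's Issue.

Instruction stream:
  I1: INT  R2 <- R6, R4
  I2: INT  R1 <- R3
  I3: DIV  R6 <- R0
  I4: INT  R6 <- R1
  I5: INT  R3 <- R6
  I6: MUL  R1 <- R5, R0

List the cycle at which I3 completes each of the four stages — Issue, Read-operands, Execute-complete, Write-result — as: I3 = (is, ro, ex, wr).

t=1  I1 issues→INT
t=2  I1 reads
t=3  I1 exec-done
t=4  I1 writes R2
t=5  I2 issues→INT
t=6  I2 reads | I3 issues→DIV
t=7  I2 exec-done | I3 reads
t=8  I2 writes R1
t=15  I3 exec-done
t=16  I3 writes R6
t=17  I4 issues→INT
t=18  I4 reads
t=19  I4 exec-done
t=20  I4 writes R6
t=21  I5 issues→INT
t=22  I5 reads | I6 issues→MUL
t=23  I5 exec-done | I6 reads
t=24  I5 writes R3
t=27  I6 exec-done
t=28  I6 writes R1

I3 = (6, 7, 15, 16)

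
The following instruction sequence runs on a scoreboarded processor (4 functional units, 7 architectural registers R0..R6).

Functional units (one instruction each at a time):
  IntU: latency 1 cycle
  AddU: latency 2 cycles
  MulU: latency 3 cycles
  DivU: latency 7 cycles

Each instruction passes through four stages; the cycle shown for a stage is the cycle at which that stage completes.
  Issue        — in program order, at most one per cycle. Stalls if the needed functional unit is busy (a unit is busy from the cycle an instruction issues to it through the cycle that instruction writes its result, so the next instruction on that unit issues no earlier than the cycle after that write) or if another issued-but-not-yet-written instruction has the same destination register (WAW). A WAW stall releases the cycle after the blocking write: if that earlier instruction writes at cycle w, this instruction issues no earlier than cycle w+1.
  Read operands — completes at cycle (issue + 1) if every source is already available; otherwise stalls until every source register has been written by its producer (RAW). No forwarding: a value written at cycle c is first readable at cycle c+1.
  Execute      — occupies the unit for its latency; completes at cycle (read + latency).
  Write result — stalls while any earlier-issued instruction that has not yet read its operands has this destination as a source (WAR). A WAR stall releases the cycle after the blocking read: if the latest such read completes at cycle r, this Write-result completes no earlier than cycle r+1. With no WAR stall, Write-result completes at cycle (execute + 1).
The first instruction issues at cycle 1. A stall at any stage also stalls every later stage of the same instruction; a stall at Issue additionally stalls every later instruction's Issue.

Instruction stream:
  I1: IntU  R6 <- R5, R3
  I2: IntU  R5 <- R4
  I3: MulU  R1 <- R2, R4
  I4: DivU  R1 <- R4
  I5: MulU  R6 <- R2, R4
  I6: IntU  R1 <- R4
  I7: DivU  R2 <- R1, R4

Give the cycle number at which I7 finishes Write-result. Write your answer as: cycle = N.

cycle = 34

I1: IS=1 RO=2 EX=3 WR=4
I2: IS=5 RO=6 EX=7 WR=8  [struct: IntU busy until I1 writes@4]
I3: IS=6 RO=7 EX=10 WR=11
I4: IS=12 RO=13 EX=20 WR=21  [WAW R1: wait I3 write@11]
I5: IS=13 RO=14 EX=17 WR=18
I6: IS=22 RO=23 EX=24 WR=25  [WAW R1: wait I4 write@21]
I7: IS=23 RO=26 EX=33 WR=34  [RAW R1: wait I6 write@25]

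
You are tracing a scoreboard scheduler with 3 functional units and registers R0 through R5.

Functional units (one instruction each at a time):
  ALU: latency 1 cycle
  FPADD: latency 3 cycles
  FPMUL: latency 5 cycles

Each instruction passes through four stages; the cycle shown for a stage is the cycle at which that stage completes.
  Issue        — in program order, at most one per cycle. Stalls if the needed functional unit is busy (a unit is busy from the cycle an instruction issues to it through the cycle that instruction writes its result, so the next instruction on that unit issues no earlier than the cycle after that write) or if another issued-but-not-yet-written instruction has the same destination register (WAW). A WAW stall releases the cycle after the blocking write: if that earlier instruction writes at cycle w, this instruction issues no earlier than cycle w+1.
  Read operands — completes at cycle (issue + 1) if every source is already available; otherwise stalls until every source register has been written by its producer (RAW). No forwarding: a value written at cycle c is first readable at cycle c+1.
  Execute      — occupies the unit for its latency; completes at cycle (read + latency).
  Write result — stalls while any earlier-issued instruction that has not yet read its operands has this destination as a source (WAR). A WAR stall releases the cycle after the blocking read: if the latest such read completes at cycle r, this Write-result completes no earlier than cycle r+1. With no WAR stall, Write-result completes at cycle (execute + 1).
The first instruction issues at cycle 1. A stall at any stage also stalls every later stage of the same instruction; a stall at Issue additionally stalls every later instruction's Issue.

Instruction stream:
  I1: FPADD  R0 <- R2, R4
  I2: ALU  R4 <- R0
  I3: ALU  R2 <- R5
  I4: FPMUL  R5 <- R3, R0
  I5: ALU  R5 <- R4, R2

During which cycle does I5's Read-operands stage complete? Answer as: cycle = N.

cycle = 20

c1: issue I1 (FPADD)
c2: I1 read-ops · issue I2 (ALU)
c5: I1 finished on FPADD
c6: I1→R0
c7: I2 read-ops
c8: I2 finished on ALU
c9: I2→R4
c10: issue I3 (ALU)
c11: I3 read-ops · issue I4 (FPMUL)
c12: I3 finished on ALU · I4 read-ops
c13: I3→R2
c17: I4 finished on FPMUL
c18: I4→R5
c19: issue I5 (ALU)
c20: I5 read-ops
c21: I5 finished on ALU
c22: I5→R5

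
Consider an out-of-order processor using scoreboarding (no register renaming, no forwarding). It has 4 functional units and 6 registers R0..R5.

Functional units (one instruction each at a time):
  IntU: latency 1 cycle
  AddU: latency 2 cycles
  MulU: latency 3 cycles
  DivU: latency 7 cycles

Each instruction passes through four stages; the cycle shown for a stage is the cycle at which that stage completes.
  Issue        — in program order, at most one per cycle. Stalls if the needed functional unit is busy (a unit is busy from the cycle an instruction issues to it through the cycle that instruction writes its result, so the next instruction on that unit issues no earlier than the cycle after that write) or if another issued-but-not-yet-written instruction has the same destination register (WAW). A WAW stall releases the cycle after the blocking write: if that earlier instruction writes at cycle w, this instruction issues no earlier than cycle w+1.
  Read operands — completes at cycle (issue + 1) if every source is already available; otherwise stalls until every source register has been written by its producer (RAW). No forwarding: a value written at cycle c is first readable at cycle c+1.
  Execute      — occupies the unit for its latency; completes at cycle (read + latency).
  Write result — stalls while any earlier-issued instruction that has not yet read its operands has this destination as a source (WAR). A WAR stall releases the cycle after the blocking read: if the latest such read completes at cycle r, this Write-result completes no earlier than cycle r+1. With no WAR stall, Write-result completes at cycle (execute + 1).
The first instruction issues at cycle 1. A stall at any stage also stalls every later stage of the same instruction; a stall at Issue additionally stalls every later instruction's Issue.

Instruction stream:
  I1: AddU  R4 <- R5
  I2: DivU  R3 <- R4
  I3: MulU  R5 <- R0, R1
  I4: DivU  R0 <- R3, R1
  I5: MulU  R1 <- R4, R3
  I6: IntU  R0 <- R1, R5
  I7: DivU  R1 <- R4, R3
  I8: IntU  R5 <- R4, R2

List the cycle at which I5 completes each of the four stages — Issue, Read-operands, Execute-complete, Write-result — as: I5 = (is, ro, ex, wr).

c1: issue I1 (AddU)
c2: I1 read-ops, issue I2 (DivU)
c3: issue I3 (MulU)
c4: I1 finished on AddU, I3 read-ops
c5: I1→R4
c6: I2 read-ops
c7: I3 finished on MulU
c8: I3→R5
c13: I2 finished on DivU
c14: I2→R3
c15: issue I4 (DivU)
c16: I4 read-ops, issue I5 (MulU)
c17: I5 read-ops
c20: I5 finished on MulU
c21: I5→R1
c23: I4 finished on DivU
c24: I4→R0
c25: issue I6 (IntU)
c26: I6 read-ops, issue I7 (DivU)
c27: I6 finished on IntU, I7 read-ops
c28: I6→R0
c29: issue I8 (IntU)
c30: I8 read-ops
c31: I8 finished on IntU
c32: I8→R5
c34: I7 finished on DivU
c35: I7→R1

I5 = (16, 17, 20, 21)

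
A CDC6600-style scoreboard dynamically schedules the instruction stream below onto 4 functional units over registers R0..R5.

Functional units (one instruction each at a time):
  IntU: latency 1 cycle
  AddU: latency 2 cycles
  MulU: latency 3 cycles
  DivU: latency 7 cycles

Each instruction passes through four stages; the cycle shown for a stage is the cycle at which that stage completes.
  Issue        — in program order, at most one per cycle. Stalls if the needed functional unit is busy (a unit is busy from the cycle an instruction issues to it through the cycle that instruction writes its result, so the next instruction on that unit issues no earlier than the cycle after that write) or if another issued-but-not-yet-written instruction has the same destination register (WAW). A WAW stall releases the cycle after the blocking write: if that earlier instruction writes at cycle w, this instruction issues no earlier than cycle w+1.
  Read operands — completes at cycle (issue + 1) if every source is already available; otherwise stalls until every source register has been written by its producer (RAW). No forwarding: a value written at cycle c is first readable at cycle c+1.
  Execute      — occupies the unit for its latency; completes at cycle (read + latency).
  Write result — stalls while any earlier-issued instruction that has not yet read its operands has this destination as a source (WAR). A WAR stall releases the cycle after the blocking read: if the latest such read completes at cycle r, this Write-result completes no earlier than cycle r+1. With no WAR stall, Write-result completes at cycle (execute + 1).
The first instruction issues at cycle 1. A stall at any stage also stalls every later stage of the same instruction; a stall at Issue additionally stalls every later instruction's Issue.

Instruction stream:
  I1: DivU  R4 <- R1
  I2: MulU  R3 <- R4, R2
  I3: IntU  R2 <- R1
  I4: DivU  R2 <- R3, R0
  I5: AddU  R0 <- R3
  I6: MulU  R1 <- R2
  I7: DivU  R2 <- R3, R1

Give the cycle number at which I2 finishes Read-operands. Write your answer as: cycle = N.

cycle = 11

I1 -> (1, 2, 9, 10)
I2 -> (2, 11, 14, 15)  // RAW R4: wait I1 write@10
I3 -> (3, 4, 5, 12)  // WAR R2: wait I2 read@11
I4 -> (13, 16, 23, 24)  // WAW R2: wait I3 write@12, RAW R3: wait I2 write@15
I5 -> (14, 16, 18, 19)  // RAW R3: wait I2 write@15
I6 -> (16, 25, 28, 29)  // struct: MulU busy until I2 writes@15, RAW R2: wait I4 write@24
I7 -> (25, 30, 37, 38)  // struct: DivU busy until I4 writes@24, RAW R1: wait I6 write@29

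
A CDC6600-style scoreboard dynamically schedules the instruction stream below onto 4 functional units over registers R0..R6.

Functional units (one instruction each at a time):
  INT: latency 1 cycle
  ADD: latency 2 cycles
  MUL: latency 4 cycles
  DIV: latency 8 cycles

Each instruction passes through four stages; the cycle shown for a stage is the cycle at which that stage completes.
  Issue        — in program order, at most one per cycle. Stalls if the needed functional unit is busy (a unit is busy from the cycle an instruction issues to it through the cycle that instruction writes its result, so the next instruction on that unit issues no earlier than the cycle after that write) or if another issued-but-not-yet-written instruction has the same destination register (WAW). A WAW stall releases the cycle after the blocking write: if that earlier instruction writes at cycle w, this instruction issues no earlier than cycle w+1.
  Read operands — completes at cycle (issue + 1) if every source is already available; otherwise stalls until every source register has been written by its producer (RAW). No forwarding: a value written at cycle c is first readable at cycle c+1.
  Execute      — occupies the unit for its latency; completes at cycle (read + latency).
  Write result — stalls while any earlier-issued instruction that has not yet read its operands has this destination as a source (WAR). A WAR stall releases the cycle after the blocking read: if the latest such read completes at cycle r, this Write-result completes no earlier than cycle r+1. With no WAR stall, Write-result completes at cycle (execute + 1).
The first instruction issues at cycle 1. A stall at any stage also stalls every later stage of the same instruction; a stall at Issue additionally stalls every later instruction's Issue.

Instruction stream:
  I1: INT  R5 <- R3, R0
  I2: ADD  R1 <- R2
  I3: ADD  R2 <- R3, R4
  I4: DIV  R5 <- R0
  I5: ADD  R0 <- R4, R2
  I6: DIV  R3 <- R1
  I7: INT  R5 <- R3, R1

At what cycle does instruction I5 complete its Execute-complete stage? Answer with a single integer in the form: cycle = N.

cycle = 15

[1] issue I1 (INT)
[2] I1 read-ops · issue I2 (ADD)
[3] I1 finished on INT · I2 read-ops
[4] I1→R5
[5] I2 finished on ADD
[6] I2→R1
[7] issue I3 (ADD)
[8] I3 read-ops · issue I4 (DIV)
[9] I4 read-ops
[10] I3 finished on ADD
[11] I3→R2
[12] issue I5 (ADD)
[13] I5 read-ops
[15] I5 finished on ADD
[16] I5→R0
[17] I4 finished on DIV
[18] I4→R5
[19] issue I6 (DIV)
[20] I6 read-ops · issue I7 (INT)
[28] I6 finished on DIV
[29] I6→R3
[30] I7 read-ops
[31] I7 finished on INT
[32] I7→R5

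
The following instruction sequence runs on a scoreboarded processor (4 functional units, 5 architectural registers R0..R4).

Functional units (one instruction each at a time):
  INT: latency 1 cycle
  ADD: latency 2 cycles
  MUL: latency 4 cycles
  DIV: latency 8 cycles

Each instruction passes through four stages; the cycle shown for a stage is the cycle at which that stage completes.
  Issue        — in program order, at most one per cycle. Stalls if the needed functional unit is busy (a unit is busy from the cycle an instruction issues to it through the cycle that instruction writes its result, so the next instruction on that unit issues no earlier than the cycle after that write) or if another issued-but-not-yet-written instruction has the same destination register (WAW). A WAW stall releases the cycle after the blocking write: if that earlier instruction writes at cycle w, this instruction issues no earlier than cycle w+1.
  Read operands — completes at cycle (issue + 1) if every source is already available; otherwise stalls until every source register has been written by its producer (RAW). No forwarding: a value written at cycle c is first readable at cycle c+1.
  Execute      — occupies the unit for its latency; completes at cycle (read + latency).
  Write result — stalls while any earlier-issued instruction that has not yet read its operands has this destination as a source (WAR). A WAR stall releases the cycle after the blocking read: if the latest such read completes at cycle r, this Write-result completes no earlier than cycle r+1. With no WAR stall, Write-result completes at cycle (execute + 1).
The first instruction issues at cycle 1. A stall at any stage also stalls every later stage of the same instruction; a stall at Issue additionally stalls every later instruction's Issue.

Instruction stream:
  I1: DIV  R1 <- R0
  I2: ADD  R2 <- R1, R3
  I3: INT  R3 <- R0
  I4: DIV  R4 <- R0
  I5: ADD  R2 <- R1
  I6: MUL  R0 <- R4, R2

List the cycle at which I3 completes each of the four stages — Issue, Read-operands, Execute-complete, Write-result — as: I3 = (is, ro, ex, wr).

[I1] 1/2/10/11
[I2] 2/12/14/15  (RAW R1: wait I1 write@11)
[I3] 3/4/5/13  (WAR R3: wait I2 read@12)
[I4] 12/13/21/22  (struct: DIV busy until I1 writes@11)
[I5] 16/17/19/20  (struct: ADD busy until I2 writes@15)
[I6] 17/23/27/28  (RAW R4: wait I4 write@22)

I3 = (3, 4, 5, 13)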